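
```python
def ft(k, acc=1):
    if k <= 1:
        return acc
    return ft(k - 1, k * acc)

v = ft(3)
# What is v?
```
Call trace:
ft(k=3, acc=1)
  ft(k=2, acc=3)
    ft(k=1, acc=6)
    -> return 6
  -> return 6
-> return 6

Final answer: 6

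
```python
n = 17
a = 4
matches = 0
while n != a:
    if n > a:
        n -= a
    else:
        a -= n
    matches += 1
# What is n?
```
Trace:
  n=17
  n=17, a=4
  n=17, a=4, matches=0
  n=13, a=4, matches=1
  n=9, a=4, matches=2
  n=5, a=4, matches=3
  n=1, a=4, matches=4
  n=1, a=3, matches=5
  n=1, a=2, matches=6
  n=1, a=1, matches=7

Final answer: 1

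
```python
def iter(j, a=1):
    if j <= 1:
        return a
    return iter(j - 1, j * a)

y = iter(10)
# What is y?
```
Call trace:
iter(j=10, a=1)
  iter(j=9, a=10)
    iter(j=8, a=90)
      iter(j=7, a=720)
        iter(j=6, a=5040)
          iter(j=5, a=30240)
            iter(j=4, a=151200)
              iter(j=3, a=604800)
                iter(j=2, a=1814400)
                  iter(j=1, a=3628800)
                  -> return 3628800
                -> return 3628800
              -> return 3628800
            -> return 3628800
          -> return 3628800
        -> return 3628800
      -> return 3628800
    -> return 3628800
  -> return 3628800
-> return 3628800

Final answer: 3628800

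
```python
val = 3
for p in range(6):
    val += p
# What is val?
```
Trace:
  val=3
  val=3, p=0
  val=4, p=1
  val=6, p=2
  val=9, p=3
  val=13, p=4
  val=18, p=5

Final answer: 18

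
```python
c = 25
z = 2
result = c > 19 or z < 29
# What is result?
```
Trace:
  c=25
  c=25, z=2
  c=25, z=2, result=True

Final answer: True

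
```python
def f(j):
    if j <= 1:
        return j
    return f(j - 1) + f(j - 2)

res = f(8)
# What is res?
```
Call trace (a repeated sub-call is expanded the first time; later identical calls just restate its return value):
f(j=8)
  f(j=7)
    f(j=6)
      f(j=5)
        f(j=4)
          f(j=3)
            f(j=2)
              f(j=1)
              -> return 1
              f(j=0)
              -> return 0
            -> return 1
            f(j=1)
            -> return 1
          -> return 2
          f(j=2) -> return 1  (same call as traced above)
        -> return 3
        f(j=3) -> return 2  (same call as traced above)
      -> return 5
      f(j=4) -> return 3  (same call as traced above)
    -> return 8
    f(j=5) -> return 5  (same call as traced above)
  -> return 13
  f(j=6) -> return 8  (same call as traced above)
-> return 21

Final answer: 21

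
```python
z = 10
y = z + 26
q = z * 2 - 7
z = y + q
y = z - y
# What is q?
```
Trace:
  z=10
  z=10, y=36
  z=10, y=36, q=13
  z=49, y=36, q=13
  z=49, y=13, q=13

Final answer: 13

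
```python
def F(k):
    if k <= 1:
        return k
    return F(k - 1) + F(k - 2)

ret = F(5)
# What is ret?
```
Call trace (a repeated sub-call is expanded the first time; later identical calls just restate its return value):
F(k=5)
  F(k=4)
    F(k=3)
      F(k=2)
        F(k=1)
        -> return 1
        F(k=0)
        -> return 0
      -> return 1
      F(k=1)
      -> return 1
    -> return 2
    F(k=2) -> return 1  (same call as traced above)
  -> return 3
  F(k=3) -> return 2  (same call as traced above)
-> return 5

Final answer: 5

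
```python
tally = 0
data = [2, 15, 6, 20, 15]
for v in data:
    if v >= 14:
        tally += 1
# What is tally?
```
Trace:
  tally=0
  tally=0, v=2
  tally=1, v=15
  tally=1, v=6
  tally=2, v=20
  tally=3, v=15

Final answer: 3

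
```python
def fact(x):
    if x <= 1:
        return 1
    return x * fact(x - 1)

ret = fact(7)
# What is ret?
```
Call trace:
fact(x=7)
  fact(x=6)
    fact(x=5)
      fact(x=4)
        fact(x=3)
          fact(x=2)
            fact(x=1)
            -> return 1
          -> return 2
        -> return 6
      -> return 24
    -> return 120
  -> return 720
-> return 5040

Final answer: 5040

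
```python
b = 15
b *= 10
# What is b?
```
Trace:
  b=15
  b=150

Final answer: 150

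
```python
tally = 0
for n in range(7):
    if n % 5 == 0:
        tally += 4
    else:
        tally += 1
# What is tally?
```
Trace:
  tally=0
  tally=4, n=0
  tally=5, n=1
  tally=6, n=2
  tally=7, n=3
  tally=8, n=4
  tally=12, n=5
  tally=13, n=6

Final answer: 13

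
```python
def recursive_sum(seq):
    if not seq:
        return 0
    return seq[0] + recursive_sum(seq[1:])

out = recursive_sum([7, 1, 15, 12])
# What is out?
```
Call trace:
recursive_sum(seq=[7, 1, 15, 12])
  recursive_sum(seq=[1, 15, 12])
    recursive_sum(seq=[15, 12])
      recursive_sum(seq=[12])
        recursive_sum(seq=[])
        -> return 0
      -> return 12
    -> return 27
  -> return 28
-> return 35

Final answer: 35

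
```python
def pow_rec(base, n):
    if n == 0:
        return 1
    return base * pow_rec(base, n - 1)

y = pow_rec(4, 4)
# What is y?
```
Call trace:
pow_rec(base=4, n=4)
  pow_rec(base=4, n=3)
    pow_rec(base=4, n=2)
      pow_rec(base=4, n=1)
        pow_rec(base=4, n=0)
        -> return 1
      -> return 4
    -> return 16
  -> return 64
-> return 256

Final answer: 256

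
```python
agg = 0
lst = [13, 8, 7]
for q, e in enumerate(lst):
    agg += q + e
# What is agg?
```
Trace:
  agg=0
  agg=13, q=0, e=13
  agg=22, q=1, e=8
  agg=31, q=2, e=7

Final answer: 31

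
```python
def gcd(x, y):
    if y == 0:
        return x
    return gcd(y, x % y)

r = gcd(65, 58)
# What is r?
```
Call trace:
gcd(x=65, y=58)
  gcd(x=58, y=7)
    gcd(x=7, y=2)
      gcd(x=2, y=1)
        gcd(x=1, y=0)
        -> return 1
      -> return 1
    -> return 1
  -> return 1
-> return 1

Final answer: 1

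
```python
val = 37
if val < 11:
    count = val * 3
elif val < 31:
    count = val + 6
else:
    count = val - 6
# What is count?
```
Trace:
  val=37
  val=37, count=31

Final answer: 31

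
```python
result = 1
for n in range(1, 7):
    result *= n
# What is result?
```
Trace:
  result=1
  result=1, n=1
  result=2, n=2
  result=6, n=3
  result=24, n=4
  result=120, n=5
  result=720, n=6

Final answer: 720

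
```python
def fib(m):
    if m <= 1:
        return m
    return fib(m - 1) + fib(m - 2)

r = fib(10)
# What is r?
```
Call trace (a repeated sub-call is expanded the first time; later identical calls just restate its return value):
fib(m=10)
  fib(m=9)
    fib(m=8)
      fib(m=7)
        fib(m=6)
          fib(m=5)
            fib(m=4)
              fib(m=3)
                fib(m=2)
                  fib(m=1)
                  -> return 1
                  fib(m=0)
                  -> return 0
                -> return 1
                fib(m=1)
                -> return 1
              -> return 2
              fib(m=2) -> return 1  (same call as traced above)
            -> return 3
            fib(m=3) -> return 2  (same call as traced above)
          -> return 5
          fib(m=4) -> return 3  (same call as traced above)
        -> return 8
        fib(m=5) -> return 5  (same call as traced above)
      -> return 13
      fib(m=6) -> return 8  (same call as traced above)
    -> return 21
    fib(m=7) -> return 13  (same call as traced above)
  -> return 34
  fib(m=8) -> return 21  (same call as traced above)
-> return 55

Final answer: 55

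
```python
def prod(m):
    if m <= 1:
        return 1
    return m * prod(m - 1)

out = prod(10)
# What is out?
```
Call trace:
prod(m=10)
  prod(m=9)
    prod(m=8)
      prod(m=7)
        prod(m=6)
          prod(m=5)
            prod(m=4)
              prod(m=3)
                prod(m=2)
                  prod(m=1)
                  -> return 1
                -> return 2
              -> return 6
            -> return 24
          -> return 120
        -> return 720
      -> return 5040
    -> return 40320
  -> return 362880
-> return 3628800

Final answer: 3628800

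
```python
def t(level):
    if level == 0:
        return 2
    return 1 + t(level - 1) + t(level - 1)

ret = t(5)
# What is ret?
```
Call trace (a repeated sub-call is expanded the first time; later identical calls just restate its return value):
t(level=5)
  t(level=4)
    t(level=3)
      t(level=2)
        t(level=1)
          t(level=0)
          -> return 2
          t(level=0)
          -> return 2
        -> return 5
        t(level=1) -> return 5  (same call as traced above)
      -> return 11
      t(level=2) -> return 11  (same call as traced above)
    -> return 23
    t(level=3) -> return 23  (same call as traced above)
  -> return 47
  t(level=4) -> return 47  (same call as traced above)
-> return 95

Final answer: 95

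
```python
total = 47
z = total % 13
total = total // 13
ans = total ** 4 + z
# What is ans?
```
Trace:
  total=47
  total=47, z=8
  total=3, z=8
  total=3, z=8, ans=89

Final answer: 89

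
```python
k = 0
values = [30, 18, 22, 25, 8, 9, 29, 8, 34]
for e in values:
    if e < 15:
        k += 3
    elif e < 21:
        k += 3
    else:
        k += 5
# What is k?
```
Trace:
  k=0
  k=5, e=30
  k=8, e=18
  k=13, e=22
  k=18, e=25
  k=21, e=8
  k=24, e=9
  k=29, e=29
  k=32, e=8
  k=37, e=34

Final answer: 37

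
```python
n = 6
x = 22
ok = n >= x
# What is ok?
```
Trace:
  n=6
  n=6, x=22
  n=6, x=22, ok=False

Final answer: False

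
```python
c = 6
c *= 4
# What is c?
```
Trace:
  c=6
  c=24

Final answer: 24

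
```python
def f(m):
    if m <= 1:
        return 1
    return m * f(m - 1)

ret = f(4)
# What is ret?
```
Call trace:
f(m=4)
  f(m=3)
    f(m=2)
      f(m=1)
      -> return 1
    -> return 2
  -> return 6
-> return 24

Final answer: 24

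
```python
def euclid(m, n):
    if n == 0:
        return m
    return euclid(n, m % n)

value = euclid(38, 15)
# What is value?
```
Call trace:
euclid(m=38, n=15)
  euclid(m=15, n=8)
    euclid(m=8, n=7)
      euclid(m=7, n=1)
        euclid(m=1, n=0)
        -> return 1
      -> return 1
    -> return 1
  -> return 1
-> return 1

Final answer: 1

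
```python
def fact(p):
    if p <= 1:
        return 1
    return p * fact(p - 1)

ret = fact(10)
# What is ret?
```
Call trace:
fact(p=10)
  fact(p=9)
    fact(p=8)
      fact(p=7)
        fact(p=6)
          fact(p=5)
            fact(p=4)
              fact(p=3)
                fact(p=2)
                  fact(p=1)
                  -> return 1
                -> return 2
              -> return 6
            -> return 24
          -> return 120
        -> return 720
      -> return 5040
    -> return 40320
  -> return 362880
-> return 3628800

Final answer: 3628800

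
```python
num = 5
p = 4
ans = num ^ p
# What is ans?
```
Trace:
  num=5
  num=5, p=4
  num=5, p=4, ans=1

Final answer: 1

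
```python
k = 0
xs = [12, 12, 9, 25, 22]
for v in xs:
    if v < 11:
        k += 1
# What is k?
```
Trace:
  k=0
  k=0, v=12
  k=0, v=12
  k=1, v=9
  k=1, v=25
  k=1, v=22

Final answer: 1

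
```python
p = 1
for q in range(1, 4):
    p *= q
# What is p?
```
Trace:
  p=1
  p=1, q=1
  p=2, q=2
  p=6, q=3

Final answer: 6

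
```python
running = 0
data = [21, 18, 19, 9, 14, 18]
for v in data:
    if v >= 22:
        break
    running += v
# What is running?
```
Trace:
  running=0
  running=21, v=21
  running=39, v=18
  running=58, v=19
  running=67, v=9
  running=81, v=14
  running=99, v=18

Final answer: 99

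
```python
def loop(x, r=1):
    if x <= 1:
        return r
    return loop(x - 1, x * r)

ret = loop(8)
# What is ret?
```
Call trace:
loop(x=8, r=1)
  loop(x=7, r=8)
    loop(x=6, r=56)
      loop(x=5, r=336)
        loop(x=4, r=1680)
          loop(x=3, r=6720)
            loop(x=2, r=20160)
              loop(x=1, r=40320)
              -> return 40320
            -> return 40320
          -> return 40320
        -> return 40320
      -> return 40320
    -> return 40320
  -> return 40320
-> return 40320

Final answer: 40320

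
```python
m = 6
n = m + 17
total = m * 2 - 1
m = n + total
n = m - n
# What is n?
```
Trace:
  m=6
  m=6, n=23
  m=6, n=23, total=11
  m=34, n=23, total=11
  m=34, n=11, total=11

Final answer: 11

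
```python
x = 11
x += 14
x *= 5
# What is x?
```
Trace:
  x=11
  x=25
  x=125

Final answer: 125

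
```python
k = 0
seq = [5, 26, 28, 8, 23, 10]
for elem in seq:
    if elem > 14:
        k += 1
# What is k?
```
Trace:
  k=0
  k=0, elem=5
  k=1, elem=26
  k=2, elem=28
  k=2, elem=8
  k=3, elem=23
  k=3, elem=10

Final answer: 3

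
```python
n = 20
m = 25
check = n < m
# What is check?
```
Trace:
  n=20
  n=20, m=25
  n=20, m=25, check=True

Final answer: True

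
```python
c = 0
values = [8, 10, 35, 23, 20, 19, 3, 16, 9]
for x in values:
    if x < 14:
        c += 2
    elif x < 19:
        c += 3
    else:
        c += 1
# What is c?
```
Trace:
  c=0
  c=2, x=8
  c=4, x=10
  c=5, x=35
  c=6, x=23
  c=7, x=20
  c=8, x=19
  c=10, x=3
  c=13, x=16
  c=15, x=9

Final answer: 15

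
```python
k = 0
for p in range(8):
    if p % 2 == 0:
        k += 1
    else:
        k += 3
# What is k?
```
Trace:
  k=0
  k=1, p=0
  k=4, p=1
  k=5, p=2
  k=8, p=3
  k=9, p=4
  k=12, p=5
  k=13, p=6
  k=16, p=7

Final answer: 16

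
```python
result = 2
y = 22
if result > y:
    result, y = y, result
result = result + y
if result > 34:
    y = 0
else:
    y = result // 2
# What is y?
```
Trace:
  result=2
  result=2, y=22
  result=2, y=22
  result=24, y=22
  result=24, y=12

Final answer: 12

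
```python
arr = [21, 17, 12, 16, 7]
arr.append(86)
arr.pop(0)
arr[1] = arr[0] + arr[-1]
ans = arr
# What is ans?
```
Trace:
  arr=[21, 17, 12, 16, 7]
  arr=[21, 17, 12, 16, 7, 86]
  arr=[17, 12, 16, 7, 86]
  arr=[17, 103, 16, 7, 86]
  arr=[17, 103, 16, 7, 86], ans=[17, 103, 16, 7, 86]

Final answer: [17, 103, 16, 7, 86]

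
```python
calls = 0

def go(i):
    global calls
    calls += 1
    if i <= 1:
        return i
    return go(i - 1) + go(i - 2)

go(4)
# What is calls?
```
Call trace (a repeated sub-call is expanded the first time; later identical calls just restate its return value):
go(i=4)
  go(i=3)
    go(i=2)
      go(i=1)
      -> return 1
      go(i=0)
      -> return 0
    -> return 1
    go(i=1)
    -> return 1
  -> return 2
  go(i=2) -> return 1  (same call as traced above)
-> return 3

calls is incremented once per call, so count the calls in each subtree. Let C(i) = number of calls made by go(i).
C(0) = C(1) = 1 (base case, no recursion); C(i) = 1 + C(i - 1) + C(i - 2) otherwise.
C(2) = 1 + C(1) + C(0) = 1 + 1 + 1 = 3
C(3) = 1 + C(2) + C(1) = 1 + 3 + 1 = 5
C(4) = 1 + C(3) + C(2) = 1 + 5 + 3 = 9
calls = C(4) = 9

Final answer: 9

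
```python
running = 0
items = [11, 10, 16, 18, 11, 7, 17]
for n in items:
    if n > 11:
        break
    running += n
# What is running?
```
Trace:
  running=0
  running=11, n=11
  running=21, n=10
  running=21, n=16

Final answer: 21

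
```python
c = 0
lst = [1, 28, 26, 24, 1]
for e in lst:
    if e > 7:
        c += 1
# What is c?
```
Trace:
  c=0
  c=0, e=1
  c=1, e=28
  c=2, e=26
  c=3, e=24
  c=3, e=1

Final answer: 3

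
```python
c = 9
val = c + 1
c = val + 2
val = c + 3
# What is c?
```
Trace:
  c=9
  c=9, val=10
  c=12, val=10
  c=12, val=15

Final answer: 12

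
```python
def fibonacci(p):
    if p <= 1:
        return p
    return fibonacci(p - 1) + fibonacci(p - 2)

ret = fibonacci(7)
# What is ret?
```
Call trace (a repeated sub-call is expanded the first time; later identical calls just restate its return value):
fibonacci(p=7)
  fibonacci(p=6)
    fibonacci(p=5)
      fibonacci(p=4)
        fibonacci(p=3)
          fibonacci(p=2)
            fibonacci(p=1)
            -> return 1
            fibonacci(p=0)
            -> return 0
          -> return 1
          fibonacci(p=1)
          -> return 1
        -> return 2
        fibonacci(p=2) -> return 1  (same call as traced above)
      -> return 3
      fibonacci(p=3) -> return 2  (same call as traced above)
    -> return 5
    fibonacci(p=4) -> return 3  (same call as traced above)
  -> return 8
  fibonacci(p=5) -> return 5  (same call as traced above)
-> return 13

Final answer: 13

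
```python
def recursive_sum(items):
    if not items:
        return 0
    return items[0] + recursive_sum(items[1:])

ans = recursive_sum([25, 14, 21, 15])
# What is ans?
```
Call trace:
recursive_sum(items=[25, 14, 21, 15])
  recursive_sum(items=[14, 21, 15])
    recursive_sum(items=[21, 15])
      recursive_sum(items=[15])
        recursive_sum(items=[])
        -> return 0
      -> return 15
    -> return 36
  -> return 50
-> return 75

Final answer: 75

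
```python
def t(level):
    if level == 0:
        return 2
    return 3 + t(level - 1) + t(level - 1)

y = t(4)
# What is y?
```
Call trace (a repeated sub-call is expanded the first time; later identical calls just restate its return value):
t(level=4)
  t(level=3)
    t(level=2)
      t(level=1)
        t(level=0)
        -> return 2
        t(level=0)
        -> return 2
      -> return 7
      t(level=1) -> return 7  (same call as traced above)
    -> return 17
    t(level=2) -> return 17  (same call as traced above)
  -> return 37
  t(level=3) -> return 37  (same call as traced above)
-> return 77

Final answer: 77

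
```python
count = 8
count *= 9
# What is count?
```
Trace:
  count=8
  count=72

Final answer: 72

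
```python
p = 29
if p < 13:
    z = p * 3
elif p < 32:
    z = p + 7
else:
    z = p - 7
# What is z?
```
Trace:
  p=29
  p=29, z=36

Final answer: 36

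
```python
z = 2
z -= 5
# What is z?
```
Trace:
  z=2
  z=-3

Final answer: -3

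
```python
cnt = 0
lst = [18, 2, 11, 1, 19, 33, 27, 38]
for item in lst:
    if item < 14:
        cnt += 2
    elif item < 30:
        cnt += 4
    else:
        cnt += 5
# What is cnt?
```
Trace:
  cnt=0
  cnt=4, item=18
  cnt=6, item=2
  cnt=8, item=11
  cnt=10, item=1
  cnt=14, item=19
  cnt=19, item=33
  cnt=23, item=27
  cnt=28, item=38

Final answer: 28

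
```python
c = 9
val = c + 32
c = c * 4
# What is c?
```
Trace:
  c=9
  c=9, val=41
  c=36, val=41

Final answer: 36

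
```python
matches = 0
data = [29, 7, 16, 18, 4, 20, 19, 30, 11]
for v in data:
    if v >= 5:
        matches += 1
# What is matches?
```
Trace:
  matches=0
  matches=1, v=29
  matches=2, v=7
  matches=3, v=16
  matches=4, v=18
  matches=4, v=4
  matches=5, v=20
  matches=6, v=19
  matches=7, v=30
  matches=8, v=11

Final answer: 8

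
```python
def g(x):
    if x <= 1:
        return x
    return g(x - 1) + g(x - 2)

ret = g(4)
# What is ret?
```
Call trace (a repeated sub-call is expanded the first time; later identical calls just restate its return value):
g(x=4)
  g(x=3)
    g(x=2)
      g(x=1)
      -> return 1
      g(x=0)
      -> return 0
    -> return 1
    g(x=1)
    -> return 1
  -> return 2
  g(x=2) -> return 1  (same call as traced above)
-> return 3

Final answer: 3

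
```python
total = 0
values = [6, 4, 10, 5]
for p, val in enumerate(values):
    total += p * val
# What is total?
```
Trace:
  total=0
  total=0, p=0, val=6
  total=4, p=1, val=4
  total=24, p=2, val=10
  total=39, p=3, val=5

Final answer: 39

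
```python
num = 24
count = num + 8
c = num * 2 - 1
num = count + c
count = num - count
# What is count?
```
Trace:
  num=24
  num=24, count=32
  num=24, count=32, c=47
  num=79, count=32, c=47
  num=79, count=47, c=47

Final answer: 47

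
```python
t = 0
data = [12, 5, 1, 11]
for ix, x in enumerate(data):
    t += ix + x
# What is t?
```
Trace:
  t=0
  t=12, ix=0, x=12
  t=18, ix=1, x=5
  t=21, ix=2, x=1
  t=35, ix=3, x=11

Final answer: 35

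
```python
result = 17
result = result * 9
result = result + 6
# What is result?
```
Trace:
  result=17
  result=153
  result=159

Final answer: 159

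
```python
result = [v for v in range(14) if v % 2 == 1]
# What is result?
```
Trace:
  v=0
  v=1
  v=2
  v=3
  v=4
  v=5
  v=6
  v=7
  v=8
  v=9
  v=10
  v=11
  v=12
  v=13
  result=[1, 3, 5, 7, 9, 11, 13]

Final answer: [1, 3, 5, 7, 9, 11, 13]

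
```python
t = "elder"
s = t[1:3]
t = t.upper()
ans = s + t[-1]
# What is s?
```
Trace:
  t='elder'
  t='elder', s='ld'
  t='ELDER', s='ld'
  t='ELDER', s='ld', ans='ldR'

Final answer: 'ld'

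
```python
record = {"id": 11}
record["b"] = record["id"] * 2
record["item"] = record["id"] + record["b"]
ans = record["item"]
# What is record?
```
Trace:
  record={'id': 11}
  record={'id': 11, 'b': 22}
  record={'id': 11, 'b': 22, 'item': 33}
  record={'id': 11, 'b': 22, 'item': 33}, ans=33

Final answer: {'id': 11, 'b': 22, 'item': 33}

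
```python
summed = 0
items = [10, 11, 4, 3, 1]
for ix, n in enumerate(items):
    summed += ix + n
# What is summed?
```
Trace:
  summed=0
  summed=10, ix=0, n=10
  summed=22, ix=1, n=11
  summed=28, ix=2, n=4
  summed=34, ix=3, n=3
  summed=39, ix=4, n=1

Final answer: 39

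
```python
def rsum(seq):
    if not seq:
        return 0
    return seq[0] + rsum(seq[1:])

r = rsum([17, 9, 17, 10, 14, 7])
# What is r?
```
Call trace:
rsum(seq=[17, 9, 17, 10, 14, 7])
  rsum(seq=[9, 17, 10, 14, 7])
    rsum(seq=[17, 10, 14, 7])
      rsum(seq=[10, 14, 7])
        rsum(seq=[14, 7])
          rsum(seq=[7])
            rsum(seq=[])
            -> return 0
          -> return 7
        -> return 21
      -> return 31
    -> return 48
  -> return 57
-> return 74

Final answer: 74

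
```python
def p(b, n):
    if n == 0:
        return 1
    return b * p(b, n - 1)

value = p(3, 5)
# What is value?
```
Call trace:
p(b=3, n=5)
  p(b=3, n=4)
    p(b=3, n=3)
      p(b=3, n=2)
        p(b=3, n=1)
          p(b=3, n=0)
          -> return 1
        -> return 3
      -> return 9
    -> return 27
  -> return 81
-> return 243

Final answer: 243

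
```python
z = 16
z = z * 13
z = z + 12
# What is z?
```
Trace:
  z=16
  z=208
  z=220

Final answer: 220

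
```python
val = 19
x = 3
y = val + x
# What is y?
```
Trace:
  val=19
  val=19, x=3
  val=19, x=3, y=22

Final answer: 22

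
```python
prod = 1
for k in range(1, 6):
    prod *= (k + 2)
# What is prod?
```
Trace:
  prod=1
  prod=3, k=1
  prod=12, k=2
  prod=60, k=3
  prod=360, k=4
  prod=2520, k=5

Final answer: 2520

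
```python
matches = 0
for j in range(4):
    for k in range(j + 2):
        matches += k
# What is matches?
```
Trace:
  matches=0
  matches=0, j=0, k=0
  matches=1, j=0, k=1
  matches=1, j=1, k=0
  matches=2, j=1, k=1
  matches=4, j=1, k=2
  matches=4, j=2, k=0
  matches=5, j=2, k=1
  matches=7, j=2, k=2
  matches=10, j=2, k=3
  matches=10, j=3, k=0
  matches=11, j=3, k=1
  matches=13, j=3, k=2
  matches=16, j=3, k=3
  matches=20, j=3, k=4

Final answer: 20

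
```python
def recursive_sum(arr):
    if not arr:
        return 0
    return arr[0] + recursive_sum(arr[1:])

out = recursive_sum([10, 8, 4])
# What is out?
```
Call trace:
recursive_sum(arr=[10, 8, 4])
  recursive_sum(arr=[8, 4])
    recursive_sum(arr=[4])
      recursive_sum(arr=[])
      -> return 0
    -> return 4
  -> return 12
-> return 22

Final answer: 22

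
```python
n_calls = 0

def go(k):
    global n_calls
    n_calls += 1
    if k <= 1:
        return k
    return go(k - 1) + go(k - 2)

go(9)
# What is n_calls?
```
Call trace (a repeated sub-call is expanded the first time; later identical calls just restate its return value):
go(k=9)
  go(k=8)
    go(k=7)
      go(k=6)
        go(k=5)
          go(k=4)
            go(k=3)
              go(k=2)
                go(k=1)
                -> return 1
                go(k=0)
                -> return 0
              -> return 1
              go(k=1)
              -> return 1
            -> return 2
            go(k=2) -> return 1  (same call as traced above)
          -> return 3
          go(k=3) -> return 2  (same call as traced above)
        -> return 5
        go(k=4) -> return 3  (same call as traced above)
      -> return 8
      go(k=5) -> return 5  (same call as traced above)
    -> return 13
    go(k=6) -> return 8  (same call as traced above)
  -> return 21
  go(k=7) -> return 13  (same call as traced above)
-> return 34

n_calls is incremented once per call, so count the calls in each subtree. Let C(k) = number of calls made by go(k).
C(0) = C(1) = 1 (base case, no recursion); C(k) = 1 + C(k - 1) + C(k - 2) otherwise.
C(2) = 1 + C(1) + C(0) = 1 + 1 + 1 = 3
C(3) = 1 + C(2) + C(1) = 1 + 3 + 1 = 5
C(4) = 1 + C(3) + C(2) = 1 + 5 + 3 = 9
C(5) = 1 + C(4) + C(3) = 1 + 9 + 5 = 15
C(6) = 1 + C(5) + C(4) = 1 + 15 + 9 = 25
C(7) = 1 + C(6) + C(5) = 1 + 25 + 15 = 41
C(8) = 1 + C(7) + C(6) = 1 + 41 + 25 = 67
C(9) = 1 + C(8) + C(7) = 1 + 67 + 41 = 109
n_calls = C(9) = 109

Final answer: 109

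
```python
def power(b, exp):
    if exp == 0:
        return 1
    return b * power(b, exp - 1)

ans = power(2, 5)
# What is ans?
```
Call trace:
power(b=2, exp=5)
  power(b=2, exp=4)
    power(b=2, exp=3)
      power(b=2, exp=2)
        power(b=2, exp=1)
          power(b=2, exp=0)
          -> return 1
        -> return 2
      -> return 4
    -> return 8
  -> return 16
-> return 32

Final answer: 32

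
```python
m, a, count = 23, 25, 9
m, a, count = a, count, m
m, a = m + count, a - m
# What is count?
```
Trace:
  m=23, a=25, count=9
  m=25, a=9, count=23
  m=48, a=-16, count=23

Final answer: 23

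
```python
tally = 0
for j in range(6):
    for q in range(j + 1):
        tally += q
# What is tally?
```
Trace:
  tally=0
  tally=0, j=0, q=0
  tally=0, j=1, q=0
  tally=1, j=1, q=1
  tally=1, j=2, q=0
  tally=2, j=2, q=1
  tally=4, j=2, q=2
  tally=4, j=3, q=0
  tally=5, j=3, q=1
  tally=7, j=3, q=2
  tally=10, j=3, q=3
  tally=10, j=4, q=0
  tally=11, j=4, q=1
  tally=13, j=4, q=2
  tally=16, j=4, q=3
  tally=20, j=4, q=4
  tally=20, j=5, q=0
  tally=21, j=5, q=1
  tally=23, j=5, q=2
  tally=26, j=5, q=3
  tally=30, j=5, q=4
  tally=35, j=5, q=5

Final answer: 35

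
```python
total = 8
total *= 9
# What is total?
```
Trace:
  total=8
  total=72

Final answer: 72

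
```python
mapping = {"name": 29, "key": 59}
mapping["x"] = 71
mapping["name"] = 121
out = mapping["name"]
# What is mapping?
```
Trace:
  mapping={'name': 29, 'key': 59}
  mapping={'name': 29, 'key': 59, 'x': 71}
  mapping={'name': 121, 'key': 59, 'x': 71}
  mapping={'name': 121, 'key': 59, 'x': 71}, out=121

Final answer: {'name': 121, 'key': 59, 'x': 71}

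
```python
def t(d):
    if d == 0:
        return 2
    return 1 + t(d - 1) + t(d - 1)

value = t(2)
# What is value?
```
Call trace (a repeated sub-call is expanded the first time; later identical calls just restate its return value):
t(d=2)
  t(d=1)
    t(d=0)
    -> return 2
    t(d=0)
    -> return 2
  -> return 5
  t(d=1) -> return 5  (same call as traced above)
-> return 11

Final answer: 11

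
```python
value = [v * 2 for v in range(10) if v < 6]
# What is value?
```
Trace:
  v=0
  v=1
  v=2
  v=3
  v=4
  v=5
  v=6
  v=7
  v=8
  v=9
  value=[0, 2, 4, 6, 8, 10]

Final answer: [0, 2, 4, 6, 8, 10]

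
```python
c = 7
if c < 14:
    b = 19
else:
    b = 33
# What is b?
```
Trace:
  c=7
  c=7, b=19

Final answer: 19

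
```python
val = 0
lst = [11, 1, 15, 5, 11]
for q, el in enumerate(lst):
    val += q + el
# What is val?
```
Trace:
  val=0
  val=11, q=0, el=11
  val=13, q=1, el=1
  val=30, q=2, el=15
  val=38, q=3, el=5
  val=53, q=4, el=11

Final answer: 53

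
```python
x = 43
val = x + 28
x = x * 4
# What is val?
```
Trace:
  x=43
  x=43, val=71
  x=172, val=71

Final answer: 71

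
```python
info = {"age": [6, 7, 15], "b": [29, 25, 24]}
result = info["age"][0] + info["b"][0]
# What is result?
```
Trace:
  info={'age': [6, 7, 15], 'b': [29, 25, 24]}
  info={'age': [6, 7, 15], 'b': [29, 25, 24]}, result=35

Final answer: 35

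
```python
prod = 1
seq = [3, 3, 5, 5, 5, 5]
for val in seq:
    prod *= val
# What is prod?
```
Trace:
  prod=1
  prod=3, val=3
  prod=9, val=3
  prod=45, val=5
  prod=225, val=5
  prod=1125, val=5
  prod=5625, val=5

Final answer: 5625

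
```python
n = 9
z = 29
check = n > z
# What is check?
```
Trace:
  n=9
  n=9, z=29
  n=9, z=29, check=False

Final answer: False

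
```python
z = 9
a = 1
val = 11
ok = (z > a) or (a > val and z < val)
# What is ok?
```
Trace:
  z=9
  z=9, a=1
  z=9, a=1, val=11
  z=9, a=1, val=11, ok=True

Final answer: True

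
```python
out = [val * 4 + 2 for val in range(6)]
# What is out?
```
Trace:
  val=0
  val=1
  val=2
  val=3
  val=4
  val=5
  out=[2, 6, 10, 14, 18, 22]

Final answer: [2, 6, 10, 14, 18, 22]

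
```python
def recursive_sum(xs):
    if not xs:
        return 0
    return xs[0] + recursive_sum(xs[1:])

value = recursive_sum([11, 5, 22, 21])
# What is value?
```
Call trace:
recursive_sum(xs=[11, 5, 22, 21])
  recursive_sum(xs=[5, 22, 21])
    recursive_sum(xs=[22, 21])
      recursive_sum(xs=[21])
        recursive_sum(xs=[])
        -> return 0
      -> return 21
    -> return 43
  -> return 48
-> return 59

Final answer: 59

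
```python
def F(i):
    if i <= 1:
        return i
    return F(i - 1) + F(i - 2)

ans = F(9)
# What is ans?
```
Call trace (a repeated sub-call is expanded the first time; later identical calls just restate its return value):
F(i=9)
  F(i=8)
    F(i=7)
      F(i=6)
        F(i=5)
          F(i=4)
            F(i=3)
              F(i=2)
                F(i=1)
                -> return 1
                F(i=0)
                -> return 0
              -> return 1
              F(i=1)
              -> return 1
            -> return 2
            F(i=2) -> return 1  (same call as traced above)
          -> return 3
          F(i=3) -> return 2  (same call as traced above)
        -> return 5
        F(i=4) -> return 3  (same call as traced above)
      -> return 8
      F(i=5) -> return 5  (same call as traced above)
    -> return 13
    F(i=6) -> return 8  (same call as traced above)
  -> return 21
  F(i=7) -> return 13  (same call as traced above)
-> return 34

Final answer: 34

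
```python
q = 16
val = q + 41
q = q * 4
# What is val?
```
Trace:
  q=16
  q=16, val=57
  q=64, val=57

Final answer: 57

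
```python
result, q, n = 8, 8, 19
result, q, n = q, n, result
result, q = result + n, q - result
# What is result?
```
Trace:
  result=8, q=8, n=19
  result=8, q=19, n=8
  result=16, q=11, n=8

Final answer: 16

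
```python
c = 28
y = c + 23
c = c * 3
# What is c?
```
Trace:
  c=28
  c=28, y=51
  c=84, y=51

Final answer: 84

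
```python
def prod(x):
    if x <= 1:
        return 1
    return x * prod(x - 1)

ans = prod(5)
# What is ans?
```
Call trace:
prod(x=5)
  prod(x=4)
    prod(x=3)
      prod(x=2)
        prod(x=1)
        -> return 1
      -> return 2
    -> return 6
  -> return 24
-> return 120

Final answer: 120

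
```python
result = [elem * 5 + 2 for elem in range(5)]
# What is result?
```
Trace:
  elem=0
  elem=1
  elem=2
  elem=3
  elem=4
  result=[2, 7, 12, 17, 22]

Final answer: [2, 7, 12, 17, 22]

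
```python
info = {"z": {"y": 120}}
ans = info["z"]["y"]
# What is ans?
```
Trace:
  info={'z': {'y': 120}}
  info={'z': {'y': 120}}, ans=120

Final answer: 120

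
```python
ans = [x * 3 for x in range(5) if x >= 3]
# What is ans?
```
Trace:
  x=0
  x=1
  x=2
  x=3
  x=4
  ans=[9, 12]

Final answer: [9, 12]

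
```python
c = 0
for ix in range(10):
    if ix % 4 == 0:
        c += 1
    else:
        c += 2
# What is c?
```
Trace:
  c=0
  c=1, ix=0
  c=3, ix=1
  c=5, ix=2
  c=7, ix=3
  c=8, ix=4
  c=10, ix=5
  c=12, ix=6
  c=14, ix=7
  c=15, ix=8
  c=17, ix=9

Final answer: 17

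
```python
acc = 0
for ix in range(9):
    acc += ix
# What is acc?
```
Trace:
  acc=0
  acc=0, ix=0
  acc=1, ix=1
  acc=3, ix=2
  acc=6, ix=3
  acc=10, ix=4
  acc=15, ix=5
  acc=21, ix=6
  acc=28, ix=7
  acc=36, ix=8

Final answer: 36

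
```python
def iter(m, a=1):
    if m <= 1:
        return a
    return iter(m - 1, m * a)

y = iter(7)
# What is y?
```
Call trace:
iter(m=7, a=1)
  iter(m=6, a=7)
    iter(m=5, a=42)
      iter(m=4, a=210)
        iter(m=3, a=840)
          iter(m=2, a=2520)
            iter(m=1, a=5040)
            -> return 5040
          -> return 5040
        -> return 5040
      -> return 5040
    -> return 5040
  -> return 5040
-> return 5040

Final answer: 5040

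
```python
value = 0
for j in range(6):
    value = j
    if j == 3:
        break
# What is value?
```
Trace:
  value=0
  value=0, j=0
  value=1, j=1
  value=2, j=2
  value=3, j=3

Final answer: 3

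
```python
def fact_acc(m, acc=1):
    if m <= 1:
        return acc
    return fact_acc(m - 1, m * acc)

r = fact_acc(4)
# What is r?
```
Call trace:
fact_acc(m=4, acc=1)
  fact_acc(m=3, acc=4)
    fact_acc(m=2, acc=12)
      fact_acc(m=1, acc=24)
      -> return 24
    -> return 24
  -> return 24
-> return 24

Final answer: 24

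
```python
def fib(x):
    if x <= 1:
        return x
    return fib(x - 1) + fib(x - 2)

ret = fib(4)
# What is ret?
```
Call trace (a repeated sub-call is expanded the first time; later identical calls just restate its return value):
fib(x=4)
  fib(x=3)
    fib(x=2)
      fib(x=1)
      -> return 1
      fib(x=0)
      -> return 0
    -> return 1
    fib(x=1)
    -> return 1
  -> return 2
  fib(x=2) -> return 1  (same call as traced above)
-> return 3

Final answer: 3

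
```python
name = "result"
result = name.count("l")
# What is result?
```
Trace:
  name='result'
  name='result', result=1

Final answer: 1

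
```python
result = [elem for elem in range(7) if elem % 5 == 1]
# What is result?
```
Trace:
  elem=0
  elem=1
  elem=2
  elem=3
  elem=4
  elem=5
  elem=6
  result=[1, 6]

Final answer: [1, 6]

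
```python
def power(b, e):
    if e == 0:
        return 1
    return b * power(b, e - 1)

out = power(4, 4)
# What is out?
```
Call trace:
power(b=4, e=4)
  power(b=4, e=3)
    power(b=4, e=2)
      power(b=4, e=1)
        power(b=4, e=0)
        -> return 1
      -> return 4
    -> return 16
  -> return 64
-> return 256

Final answer: 256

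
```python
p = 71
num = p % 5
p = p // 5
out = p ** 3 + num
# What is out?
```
Trace:
  p=71
  p=71, num=1
  p=14, num=1
  p=14, num=1, out=2745

Final answer: 2745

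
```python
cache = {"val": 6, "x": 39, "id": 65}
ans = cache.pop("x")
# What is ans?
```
Trace:
  cache={'val': 6, 'x': 39, 'id': 65}
  cache={'val': 6, 'id': 65}, ans=39

Final answer: 39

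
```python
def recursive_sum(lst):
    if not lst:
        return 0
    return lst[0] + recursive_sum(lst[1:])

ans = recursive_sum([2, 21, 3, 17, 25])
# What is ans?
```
Call trace:
recursive_sum(lst=[2, 21, 3, 17, 25])
  recursive_sum(lst=[21, 3, 17, 25])
    recursive_sum(lst=[3, 17, 25])
      recursive_sum(lst=[17, 25])
        recursive_sum(lst=[25])
          recursive_sum(lst=[])
          -> return 0
        -> return 25
      -> return 42
    -> return 45
  -> return 66
-> return 68

Final answer: 68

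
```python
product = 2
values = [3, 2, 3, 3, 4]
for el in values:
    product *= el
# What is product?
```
Trace:
  product=2
  product=6, el=3
  product=12, el=2
  product=36, el=3
  product=108, el=3
  product=432, el=4

Final answer: 432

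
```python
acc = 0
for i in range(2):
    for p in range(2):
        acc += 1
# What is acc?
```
Trace:
  acc=0
  acc=1, i=0, p=0
  acc=2, i=0, p=1
  acc=3, i=1, p=0
  acc=4, i=1, p=1

Final answer: 4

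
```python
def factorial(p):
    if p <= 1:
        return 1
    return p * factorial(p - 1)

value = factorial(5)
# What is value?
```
Call trace:
factorial(p=5)
  factorial(p=4)
    factorial(p=3)
      factorial(p=2)
        factorial(p=1)
        -> return 1
      -> return 2
    -> return 6
  -> return 24
-> return 120

Final answer: 120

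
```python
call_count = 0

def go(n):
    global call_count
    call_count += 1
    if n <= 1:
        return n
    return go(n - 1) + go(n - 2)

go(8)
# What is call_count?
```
Call trace (a repeated sub-call is expanded the first time; later identical calls just restate its return value):
go(n=8)
  go(n=7)
    go(n=6)
      go(n=5)
        go(n=4)
          go(n=3)
            go(n=2)
              go(n=1)
              -> return 1
              go(n=0)
              -> return 0
            -> return 1
            go(n=1)
            -> return 1
          -> return 2
          go(n=2) -> return 1  (same call as traced above)
        -> return 3
        go(n=3) -> return 2  (same call as traced above)
      -> return 5
      go(n=4) -> return 3  (same call as traced above)
    -> return 8
    go(n=5) -> return 5  (same call as traced above)
  -> return 13
  go(n=6) -> return 8  (same call as traced above)
-> return 21

call_count is incremented once per call, so count the calls in each subtree. Let C(n) = number of calls made by go(n).
C(0) = C(1) = 1 (base case, no recursion); C(n) = 1 + C(n - 1) + C(n - 2) otherwise.
C(2) = 1 + C(1) + C(0) = 1 + 1 + 1 = 3
C(3) = 1 + C(2) + C(1) = 1 + 3 + 1 = 5
C(4) = 1 + C(3) + C(2) = 1 + 5 + 3 = 9
C(5) = 1 + C(4) + C(3) = 1 + 9 + 5 = 15
C(6) = 1 + C(5) + C(4) = 1 + 15 + 9 = 25
C(7) = 1 + C(6) + C(5) = 1 + 25 + 15 = 41
C(8) = 1 + C(7) + C(6) = 1 + 41 + 25 = 67
call_count = C(8) = 67

Final answer: 67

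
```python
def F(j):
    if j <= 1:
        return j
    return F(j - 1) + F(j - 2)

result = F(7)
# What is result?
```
Call trace (a repeated sub-call is expanded the first time; later identical calls just restate its return value):
F(j=7)
  F(j=6)
    F(j=5)
      F(j=4)
        F(j=3)
          F(j=2)
            F(j=1)
            -> return 1
            F(j=0)
            -> return 0
          -> return 1
          F(j=1)
          -> return 1
        -> return 2
        F(j=2) -> return 1  (same call as traced above)
      -> return 3
      F(j=3) -> return 2  (same call as traced above)
    -> return 5
    F(j=4) -> return 3  (same call as traced above)
  -> return 8
  F(j=5) -> return 5  (same call as traced above)
-> return 13

Final answer: 13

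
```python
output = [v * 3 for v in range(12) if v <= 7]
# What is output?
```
Trace:
  v=0
  v=1
  v=2
  v=3
  v=4
  v=5
  v=6
  v=7
  v=8
  v=9
  v=10
  v=11
  output=[0, 3, 6, 9, 12, 15, 18, 21]

Final answer: [0, 3, 6, 9, 12, 15, 18, 21]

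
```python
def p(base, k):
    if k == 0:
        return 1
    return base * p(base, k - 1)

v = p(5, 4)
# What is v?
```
Call trace:
p(base=5, k=4)
  p(base=5, k=3)
    p(base=5, k=2)
      p(base=5, k=1)
        p(base=5, k=0)
        -> return 1
      -> return 5
    -> return 25
  -> return 125
-> return 625

Final answer: 625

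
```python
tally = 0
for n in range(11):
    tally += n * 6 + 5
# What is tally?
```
Trace:
  tally=0
  tally=5, n=0
  tally=16, n=1
  tally=33, n=2
  tally=56, n=3
  tally=85, n=4
  tally=120, n=5
  tally=161, n=6
  tally=208, n=7
  tally=261, n=8
  tally=320, n=9
  tally=385, n=10

Final answer: 385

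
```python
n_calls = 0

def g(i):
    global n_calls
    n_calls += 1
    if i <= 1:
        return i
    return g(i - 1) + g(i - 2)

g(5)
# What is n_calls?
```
Call trace (a repeated sub-call is expanded the first time; later identical calls just restate its return value):
g(i=5)
  g(i=4)
    g(i=3)
      g(i=2)
        g(i=1)
        -> return 1
        g(i=0)
        -> return 0
      -> return 1
      g(i=1)
      -> return 1
    -> return 2
    g(i=2) -> return 1  (same call as traced above)
  -> return 3
  g(i=3) -> return 2  (same call as traced above)
-> return 5

n_calls is incremented once per call, so count the calls in each subtree. Let C(i) = number of calls made by g(i).
C(0) = C(1) = 1 (base case, no recursion); C(i) = 1 + C(i - 1) + C(i - 2) otherwise.
C(2) = 1 + C(1) + C(0) = 1 + 1 + 1 = 3
C(3) = 1 + C(2) + C(1) = 1 + 3 + 1 = 5
C(4) = 1 + C(3) + C(2) = 1 + 5 + 3 = 9
C(5) = 1 + C(4) + C(3) = 1 + 9 + 5 = 15
n_calls = C(5) = 15

Final answer: 15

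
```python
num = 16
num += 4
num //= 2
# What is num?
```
Trace:
  num=16
  num=20
  num=10

Final answer: 10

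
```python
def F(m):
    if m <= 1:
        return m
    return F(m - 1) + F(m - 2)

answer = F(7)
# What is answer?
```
Call trace (a repeated sub-call is expanded the first time; later identical calls just restate its return value):
F(m=7)
  F(m=6)
    F(m=5)
      F(m=4)
        F(m=3)
          F(m=2)
            F(m=1)
            -> return 1
            F(m=0)
            -> return 0
          -> return 1
          F(m=1)
          -> return 1
        -> return 2
        F(m=2) -> return 1  (same call as traced above)
      -> return 3
      F(m=3) -> return 2  (same call as traced above)
    -> return 5
    F(m=4) -> return 3  (same call as traced above)
  -> return 8
  F(m=5) -> return 5  (same call as traced above)
-> return 13

Final answer: 13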